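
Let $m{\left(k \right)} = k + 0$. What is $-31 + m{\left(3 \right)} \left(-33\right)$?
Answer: $-130$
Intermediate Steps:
$m{\left(k \right)} = k$
$-31 + m{\left(3 \right)} \left(-33\right) = -31 + 3 \left(-33\right) = -31 - 99 = -130$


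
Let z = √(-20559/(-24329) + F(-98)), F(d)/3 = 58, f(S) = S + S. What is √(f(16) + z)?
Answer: √(18940807712 + 72987*√11498980205)/24329 ≈ 6.7248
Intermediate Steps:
f(S) = 2*S
F(d) = 174 (F(d) = 3*58 = 174)
z = 3*√11498980205/24329 (z = √(-20559/(-24329) + 174) = √(-20559*(-1/24329) + 174) = √(20559/24329 + 174) = √(4253805/24329) = 3*√11498980205/24329 ≈ 13.223)
√(f(16) + z) = √(2*16 + 3*√11498980205/24329) = √(32 + 3*√11498980205/24329)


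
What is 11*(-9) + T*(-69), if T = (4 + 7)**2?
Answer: -8448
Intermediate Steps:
T = 121 (T = 11**2 = 121)
11*(-9) + T*(-69) = 11*(-9) + 121*(-69) = -99 - 8349 = -8448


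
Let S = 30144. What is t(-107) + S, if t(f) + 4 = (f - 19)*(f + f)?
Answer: 57104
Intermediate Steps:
t(f) = -4 + 2*f*(-19 + f) (t(f) = -4 + (f - 19)*(f + f) = -4 + (-19 + f)*(2*f) = -4 + 2*f*(-19 + f))
t(-107) + S = (-4 - 38*(-107) + 2*(-107)²) + 30144 = (-4 + 4066 + 2*11449) + 30144 = (-4 + 4066 + 22898) + 30144 = 26960 + 30144 = 57104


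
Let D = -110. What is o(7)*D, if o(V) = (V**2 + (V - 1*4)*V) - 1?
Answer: -7590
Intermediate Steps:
o(V) = -1 + V**2 + V*(-4 + V) (o(V) = (V**2 + (V - 4)*V) - 1 = (V**2 + (-4 + V)*V) - 1 = (V**2 + V*(-4 + V)) - 1 = -1 + V**2 + V*(-4 + V))
o(7)*D = (-1 - 4*7 + 2*7**2)*(-110) = (-1 - 28 + 2*49)*(-110) = (-1 - 28 + 98)*(-110) = 69*(-110) = -7590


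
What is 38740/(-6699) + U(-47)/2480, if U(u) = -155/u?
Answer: -29125781/5037648 ≈ -5.7816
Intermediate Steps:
38740/(-6699) + U(-47)/2480 = 38740/(-6699) - 155/(-47)/2480 = 38740*(-1/6699) - 155*(-1/47)*(1/2480) = -38740/6699 + (155/47)*(1/2480) = -38740/6699 + 1/752 = -29125781/5037648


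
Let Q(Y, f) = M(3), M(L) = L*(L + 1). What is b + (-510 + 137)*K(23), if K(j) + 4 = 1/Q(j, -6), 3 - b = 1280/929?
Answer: 16304383/11148 ≈ 1462.5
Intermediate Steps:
M(L) = L*(1 + L)
Q(Y, f) = 12 (Q(Y, f) = 3*(1 + 3) = 3*4 = 12)
b = 1507/929 (b = 3 - 1280/929 = 1507/929 ≈ 1.6222)
K(j) = -47/12 (K(j) = -4 + 1/12 = -47/12)
b + (-510 + 137)*K(23) = 1507/929 + (-510 + 137)*(-47/12) = 1507/929 - 373*(-47/12) = 1507/929 + 17531/12 = 16304383/11148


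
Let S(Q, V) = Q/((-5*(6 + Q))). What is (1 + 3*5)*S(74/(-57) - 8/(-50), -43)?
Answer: 1622/2165 ≈ 0.74919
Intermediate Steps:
S(Q, V) = Q/(-30 - 5*Q)
(1 + 3*5)*S(74/(-57) - 8/(-50), -43) = (1 + 3*5)*(-(74/(-57) - 8/(-50))/(30 + 5*(74/(-57) - 8/(-50)))) = (1 + 15)*(-(74*(-1/57) - 8*(-1/50))/(30 + 5*(74*(-1/57) - 8*(-1/50)))) = 16*(-(-74/57 + 4/25)/(30 + 5*(-74/57 + 4/25))) = 16*(-1*(-1622/1425)/(30 + 5*(-1622/1425))) = 16*(-1*(-1622/1425)/(30 - 1622/285)) = 16*(-1*(-1622/1425)/6928/285) = 16*(-1*(-1622/1425)*285/6928) = 16*(811/17320) = 1622/2165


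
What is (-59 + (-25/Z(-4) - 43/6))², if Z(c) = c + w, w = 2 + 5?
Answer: 22201/4 ≈ 5550.3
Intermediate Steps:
w = 7
Z(c) = 7 + c (Z(c) = c + 7 = 7 + c)
(-59 + (-25/Z(-4) - 43/6))² = (-59 + (-25/(7 - 4) - 43/6))² = (-59 + (-25/3 - 43*⅙))² = (-59 + (-25*⅓ - 43/6))² = (-59 + (-25/3 - 43/6))² = (-59 - 31/2)² = (-149/2)² = 22201/4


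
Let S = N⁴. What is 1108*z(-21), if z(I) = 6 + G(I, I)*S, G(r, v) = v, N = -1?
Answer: -16620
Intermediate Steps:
S = 1 (S = (-1)⁴ = 1)
z(I) = 6 + I (z(I) = 6 + I*1 = 6 + I)
1108*z(-21) = 1108*(6 - 21) = 1108*(-15) = -16620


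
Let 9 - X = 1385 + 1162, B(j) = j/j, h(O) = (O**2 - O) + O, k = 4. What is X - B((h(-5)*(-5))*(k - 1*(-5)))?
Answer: -2539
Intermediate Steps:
h(O) = O**2
B(j) = 1
X = -2538 (X = 9 - (1385 + 1162) = 9 - 1*2547 = 9 - 2547 = -2538)
X - B((h(-5)*(-5))*(k - 1*(-5))) = -2538 - 1*1 = -2538 - 1 = -2539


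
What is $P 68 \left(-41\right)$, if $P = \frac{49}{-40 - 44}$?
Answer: $\frac{4879}{3} \approx 1626.3$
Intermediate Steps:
$P = - \frac{7}{12}$ ($P = \frac{49}{-84} = 49 \left(- \frac{1}{84}\right) = - \frac{7}{12} \approx -0.58333$)
$P 68 \left(-41\right) = \left(- \frac{7}{12}\right) 68 \left(-41\right) = \left(- \frac{119}{3}\right) \left(-41\right) = \frac{4879}{3}$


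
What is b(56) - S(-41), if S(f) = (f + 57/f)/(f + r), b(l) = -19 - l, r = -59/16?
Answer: -202403/2665 ≈ -75.949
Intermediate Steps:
r = -59/16 (r = -59*1/16 = -59/16 ≈ -3.6875)
S(f) = (f + 57/f)/(-59/16 + f) (S(f) = (f + 57/f)/(f - 59/16) = (f + 57/f)/(-59/16 + f))
b(56) - S(-41) = (-19 - 1*56) - 16*(57 + (-41)²)/((-41)*(-59 + 16*(-41))) = (-19 - 56) - 16*(-1)*(57 + 1681)/(41*(-59 - 656)) = -75 - 16*(-1)*1738/(41*(-715)) = -75 - 16*(-1)*(-1)*1738/(41*715) = -75 - 1*2528/2665 = -75 - 2528/2665 = -202403/2665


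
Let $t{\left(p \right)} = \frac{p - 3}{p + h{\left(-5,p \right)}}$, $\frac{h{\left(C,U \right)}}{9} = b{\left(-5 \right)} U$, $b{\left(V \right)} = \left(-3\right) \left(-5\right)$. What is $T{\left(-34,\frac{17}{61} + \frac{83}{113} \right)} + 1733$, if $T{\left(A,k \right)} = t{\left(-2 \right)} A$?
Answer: $\frac{13859}{8} \approx 1732.4$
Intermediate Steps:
$b{\left(V \right)} = 15$
$h{\left(C,U \right)} = 135 U$ ($h{\left(C,U \right)} = 9 \cdot 15 U = 135 U$)
$t{\left(p \right)} = \frac{-3 + p}{136 p}$ ($t{\left(p \right)} = \frac{p - 3}{p + 135 p} = \frac{-3 + p}{136 p}$)
$T{\left(A,k \right)} = \frac{5 A}{272}$ ($T{\left(A,k \right)} = \frac{-3 - 2}{136 \left(-2\right)} A = \frac{1}{136} \left(- \frac{1}{2}\right) \left(-5\right) A = \frac{5 A}{272}$)
$T{\left(-34,\frac{17}{61} + \frac{83}{113} \right)} + 1733 = \frac{5}{272} \left(-34\right) + 1733 = - \frac{5}{8} + 1733 = \frac{13859}{8}$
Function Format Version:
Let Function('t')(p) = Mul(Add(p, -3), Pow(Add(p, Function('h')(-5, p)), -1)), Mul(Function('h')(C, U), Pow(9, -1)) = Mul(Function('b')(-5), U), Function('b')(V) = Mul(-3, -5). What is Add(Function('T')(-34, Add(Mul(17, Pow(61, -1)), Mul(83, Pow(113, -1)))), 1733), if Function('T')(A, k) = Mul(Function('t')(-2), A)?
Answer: Rational(13859, 8) ≈ 1732.4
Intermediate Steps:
Function('b')(V) = 15
Function('h')(C, U) = Mul(135, U) (Function('h')(C, U) = Mul(9, Mul(15, U)) = Mul(135, U))
Function('t')(p) = Mul(Rational(1, 136), Pow(p, -1), Add(-3, p)) (Function('t')(p) = Mul(Add(p, -3), Pow(Add(p, Mul(135, p)), -1)) = Mul(Add(-3, p), Pow(Mul(136, p), -1)) = Mul(Add(-3, p), Mul(Rational(1, 136), Pow(p, -1))) = Mul(Rational(1, 136), Pow(p, -1), Add(-3, p)))
Function('T')(A, k) = Mul(Rational(5, 272), A) (Function('T')(A, k) = Mul(Mul(Rational(1, 136), Pow(-2, -1), Add(-3, -2)), A) = Mul(Mul(Rational(1, 136), Rational(-1, 2), -5), A) = Mul(Rational(5, 272), A))
Add(Function('T')(-34, Add(Mul(17, Pow(61, -1)), Mul(83, Pow(113, -1)))), 1733) = Add(Mul(Rational(5, 272), -34), 1733) = Add(Rational(-5, 8), 1733) = Rational(13859, 8)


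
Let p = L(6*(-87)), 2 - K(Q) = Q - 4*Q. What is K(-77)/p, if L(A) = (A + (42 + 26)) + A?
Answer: 229/976 ≈ 0.23463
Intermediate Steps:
L(A) = 68 + 2*A (L(A) = (A + 68) + A = (68 + A) + A = 68 + 2*A)
K(Q) = 2 + 3*Q (K(Q) = 2 - (Q - 4*Q) = 2 - (-3)*Q = 2 + 3*Q)
p = -976 (p = 68 + 2*(6*(-87)) = 68 + 2*(-522) = 68 - 1044 = -976)
K(-77)/p = (2 + 3*(-77))/(-976) = (2 - 231)*(-1/976) = -229*(-1/976) = 229/976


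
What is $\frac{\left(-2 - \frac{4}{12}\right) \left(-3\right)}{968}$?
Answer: $\frac{7}{968} \approx 0.0072314$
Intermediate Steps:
$\frac{\left(-2 - \frac{4}{12}\right) \left(-3\right)}{968} = \left(-2 - \frac{1}{3}\right) \left(-3\right) \frac{1}{968} = \left(- \frac{7}{3}\right) \left(-3\right) \frac{1}{968} = 7 \cdot \frac{1}{968} = \frac{7}{968}$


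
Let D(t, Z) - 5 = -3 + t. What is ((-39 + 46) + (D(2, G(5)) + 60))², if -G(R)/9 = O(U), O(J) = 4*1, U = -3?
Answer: 5041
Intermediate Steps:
O(J) = 4
G(R) = -36 (G(R) = -9*4 = -36)
D(t, Z) = 2 + t (D(t, Z) = 5 + (-3 + t) = 2 + t)
((-39 + 46) + (D(2, G(5)) + 60))² = ((-39 + 46) + ((2 + 2) + 60))² = (7 + (4 + 60))² = (7 + 64)² = 71² = 5041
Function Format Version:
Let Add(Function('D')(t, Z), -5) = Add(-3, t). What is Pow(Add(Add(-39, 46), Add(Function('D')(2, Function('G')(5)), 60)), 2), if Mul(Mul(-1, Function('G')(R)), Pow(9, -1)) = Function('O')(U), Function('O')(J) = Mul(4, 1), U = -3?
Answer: 5041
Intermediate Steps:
Function('O')(J) = 4
Function('G')(R) = -36 (Function('G')(R) = Mul(-9, 4) = -36)
Function('D')(t, Z) = Add(2, t) (Function('D')(t, Z) = Add(5, Add(-3, t)) = Add(2, t))
Pow(Add(Add(-39, 46), Add(Function('D')(2, Function('G')(5)), 60)), 2) = Pow(Add(Add(-39, 46), Add(Add(2, 2), 60)), 2) = Pow(Add(7, Add(4, 60)), 2) = Pow(Add(7, 64), 2) = Pow(71, 2) = 5041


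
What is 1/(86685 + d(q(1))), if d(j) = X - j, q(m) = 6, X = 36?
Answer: 1/86715 ≈ 1.1532e-5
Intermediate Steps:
d(j) = 36 - j
1/(86685 + d(q(1))) = 1/(86685 + (36 - 1*6)) = 1/(86685 + (36 - 6)) = 1/(86685 + 30) = 1/86715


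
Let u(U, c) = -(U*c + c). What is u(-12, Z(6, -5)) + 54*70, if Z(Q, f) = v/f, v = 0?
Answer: 3780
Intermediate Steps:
Z(Q, f) = 0 (Z(Q, f) = 0/f = 0)
u(U, c) = -c - U*c (u(U, c) = -(c + U*c) = -c - U*c)
u(-12, Z(6, -5)) + 54*70 = -1*0*(1 - 12) + 54*70 = -1*0*(-11) + 3780 = 0 + 3780 = 3780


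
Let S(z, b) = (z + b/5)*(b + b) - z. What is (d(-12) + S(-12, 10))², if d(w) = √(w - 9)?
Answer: (188 - I*√21)² ≈ 35323.0 - 1723.0*I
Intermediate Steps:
S(z, b) = -z + 2*b*(z + b/5) (S(z, b) = (z + b*(⅕))*(2*b) - z = (z + b/5)*(2*b) - z = 2*b*(z + b/5) - z = -z + 2*b*(z + b/5))
d(w) = √(-9 + w)
(d(-12) + S(-12, 10))² = (√(-9 - 12) + (-1*(-12) + (⅖)*10² + 2*10*(-12)))² = (√(-21) + (12 + (⅖)*100 - 240))² = (I*√21 + (12 + 40 - 240))² = (I*√21 - 188)² = (-188 + I*√21)²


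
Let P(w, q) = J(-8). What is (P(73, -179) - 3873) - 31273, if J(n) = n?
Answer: -35154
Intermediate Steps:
P(w, q) = -8
(P(73, -179) - 3873) - 31273 = (-8 - 3873) - 31273 = -3881 - 31273 = -35154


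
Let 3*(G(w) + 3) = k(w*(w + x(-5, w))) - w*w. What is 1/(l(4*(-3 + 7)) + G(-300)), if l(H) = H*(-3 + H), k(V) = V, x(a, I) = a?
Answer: 1/705 ≈ 0.0014184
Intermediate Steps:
G(w) = -3 - w**2/3 + w*(-5 + w)/3 (G(w) = -3 + (w*(w - 5) - w*w)/3 = -3 + (w*(-5 + w) - w**2)/3 = -3 + (-w**2 + w*(-5 + w))/3 = -3 + (-w**2/3 + w*(-5 + w)/3) = -3 - w**2/3 + w*(-5 + w)/3)
1/(l(4*(-3 + 7)) + G(-300)) = 1/((4*(-3 + 7))*(-3 + 4*(-3 + 7)) + (-3 - 5/3*(-300))) = 1/((4*4)*(-3 + 4*4) + (-3 + 500)) = 1/(16*(-3 + 16) + 497) = 1/(16*13 + 497) = 1/(208 + 497) = 1/705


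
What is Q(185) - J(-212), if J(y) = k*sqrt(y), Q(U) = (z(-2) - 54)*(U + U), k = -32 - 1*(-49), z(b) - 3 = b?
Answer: -19610 - 34*I*sqrt(53) ≈ -19610.0 - 247.52*I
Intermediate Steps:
z(b) = 3 + b
k = 17 (k = -32 + 49 = 17)
Q(U) = -106*U (Q(U) = ((3 - 2) - 54)*(U + U) = (1 - 54)*(2*U) = -106*U)
J(y) = 17*sqrt(y)
Q(185) - J(-212) = -106*185 - 17*sqrt(-212) = -19610 - 17*2*I*sqrt(53) = -19610 - 34*I*sqrt(53)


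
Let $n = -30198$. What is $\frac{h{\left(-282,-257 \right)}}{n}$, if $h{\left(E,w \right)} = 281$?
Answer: $- \frac{281}{30198} \approx -0.0093053$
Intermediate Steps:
$\frac{h{\left(-282,-257 \right)}}{n} = \frac{281}{-30198} = 281 \left(- \frac{1}{30198}\right) = - \frac{281}{30198}$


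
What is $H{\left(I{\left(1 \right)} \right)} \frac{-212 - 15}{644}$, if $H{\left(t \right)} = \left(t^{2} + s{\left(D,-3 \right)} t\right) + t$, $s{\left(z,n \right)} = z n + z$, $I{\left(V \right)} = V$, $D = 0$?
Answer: $- \frac{227}{322} \approx -0.70497$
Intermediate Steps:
$s{\left(z,n \right)} = z + n z$ ($s{\left(z,n \right)} = n z + z = z + n z$)
$H{\left(t \right)} = t + t^{2}$ ($H{\left(t \right)} = \left(t^{2} + 0 \left(1 - 3\right) t\right) + t = \left(t^{2} + 0 \left(-2\right) t\right) + t = \left(t^{2} + 0 t\right) + t = \left(t^{2} + 0\right) + t = t^{2} + t = t + t^{2}$)
$H{\left(I{\left(1 \right)} \right)} \frac{-212 - 15}{644} = 1 \left(1 + 1\right) \frac{-212 - 15}{644} = 1 \cdot 2 \left(\left(-227\right) \frac{1}{644}\right) = 2 \left(- \frac{227}{644}\right) = - \frac{227}{322}$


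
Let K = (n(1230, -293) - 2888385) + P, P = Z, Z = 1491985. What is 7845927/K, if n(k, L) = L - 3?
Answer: -7845927/1396696 ≈ -5.6175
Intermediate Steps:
P = 1491985
n(k, L) = -3 + L
K = -1396696 (K = ((-3 - 293) - 2888385) + 1491985 = (-296 - 2888385) + 1491985 = -2888681 + 1491985 = -1396696)
7845927/K = 7845927/(-1396696) = 7845927*(-1/1396696) = -7845927/1396696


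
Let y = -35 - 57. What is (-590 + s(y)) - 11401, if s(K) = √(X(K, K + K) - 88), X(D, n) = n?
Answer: -11991 + 4*I*√17 ≈ -11991.0 + 16.492*I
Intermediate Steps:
y = -92
s(K) = √(-88 + 2*K) (s(K) = √((K + K) - 88) = √(2*K - 88) = √(-88 + 2*K))
(-590 + s(y)) - 11401 = (-590 + √(-88 + 2*(-92))) - 11401 = (-590 + √(-88 - 184)) - 11401 = (-590 + √(-272)) - 11401 = (-590 + 4*I*√17) - 11401 = -11991 + 4*I*√17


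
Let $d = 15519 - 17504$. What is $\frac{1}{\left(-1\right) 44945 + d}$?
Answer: $- \frac{1}{46930} \approx -2.1308 \cdot 10^{-5}$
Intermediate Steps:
$d = -1985$
$\frac{1}{\left(-1\right) 44945 + d} = \frac{1}{\left(-1\right) 44945 - 1985} = \frac{1}{-44945 - 1985} = \frac{1}{-46930} = - \frac{1}{46930}$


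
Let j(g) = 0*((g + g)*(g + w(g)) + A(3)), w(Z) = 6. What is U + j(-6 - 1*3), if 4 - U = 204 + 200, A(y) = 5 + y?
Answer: -400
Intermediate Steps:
j(g) = 0 (j(g) = 0*((g + g)*(g + 6) + (5 + 3)) = 0*((2*g)*(6 + g) + 8) = 0*(2*g*(6 + g) + 8) = 0*(8 + 2*g*(6 + g)) = 0)
U = -400 (U = 4 - (204 + 200) = 4 - 1*404 = 4 - 404 = -400)
U + j(-6 - 1*3) = -400 + 0 = -400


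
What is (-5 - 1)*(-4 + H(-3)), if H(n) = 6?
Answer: -12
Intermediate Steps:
(-5 - 1)*(-4 + H(-3)) = (-5 - 1)*(-4 + 6) = -6*2 = -12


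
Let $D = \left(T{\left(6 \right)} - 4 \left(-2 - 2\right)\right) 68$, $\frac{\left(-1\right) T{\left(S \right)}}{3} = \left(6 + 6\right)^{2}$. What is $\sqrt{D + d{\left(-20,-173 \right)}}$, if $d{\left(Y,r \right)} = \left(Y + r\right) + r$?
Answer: $i \sqrt{28654} \approx 169.27 i$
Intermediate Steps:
$d{\left(Y,r \right)} = Y + 2 r$
$T{\left(S \right)} = -432$ ($T{\left(S \right)} = - 3 \left(6 + 6\right)^{2} = - 3 \cdot 12^{2} = \left(-3\right) 144 = -432$)
$D = -28288$ ($D = \left(-432 - 4 \left(-2 - 2\right)\right) 68 = \left(-432 - -16\right) 68 = \left(-432 + 16\right) 68 = \left(-416\right) 68 = -28288$)
$\sqrt{D + d{\left(-20,-173 \right)}} = \sqrt{-28288 + \left(-20 + 2 \left(-173\right)\right)} = \sqrt{-28288 - 366} = \sqrt{-28654} = i \sqrt{28654}$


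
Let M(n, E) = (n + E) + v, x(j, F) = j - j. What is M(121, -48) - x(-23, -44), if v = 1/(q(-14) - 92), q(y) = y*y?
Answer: 7593/104 ≈ 73.010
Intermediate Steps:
q(y) = y²
x(j, F) = 0
v = 1/104 (v = 1/((-14)² - 92) = 1/(196 - 92) = 1/104 ≈ 0.0096154)
M(n, E) = 1/104 + E + n (M(n, E) = (n + E) + 1/104 = (E + n) + 1/104 = 1/104 + E + n)
M(121, -48) - x(-23, -44) = (1/104 - 48 + 121) - 1*0 = 7593/104 + 0 = 7593/104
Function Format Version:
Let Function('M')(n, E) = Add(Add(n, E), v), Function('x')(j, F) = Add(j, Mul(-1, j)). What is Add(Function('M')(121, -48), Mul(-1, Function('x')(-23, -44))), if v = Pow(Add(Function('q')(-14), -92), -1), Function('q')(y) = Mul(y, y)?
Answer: Rational(7593, 104) ≈ 73.010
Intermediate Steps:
Function('q')(y) = Pow(y, 2)
Function('x')(j, F) = 0
v = Rational(1, 104) (v = Pow(Add(Pow(-14, 2), -92), -1) = Pow(Add(196, -92), -1) = Pow(104, -1) = Rational(1, 104) ≈ 0.0096154)
Function('M')(n, E) = Add(Rational(1, 104), E, n) (Function('M')(n, E) = Add(Add(n, E), Rational(1, 104)) = Add(Add(E, n), Rational(1, 104)) = Add(Rational(1, 104), E, n))
Add(Function('M')(121, -48), Mul(-1, Function('x')(-23, -44))) = Add(Add(Rational(1, 104), -48, 121), Mul(-1, 0)) = Add(Rational(7593, 104), 0) = Rational(7593, 104)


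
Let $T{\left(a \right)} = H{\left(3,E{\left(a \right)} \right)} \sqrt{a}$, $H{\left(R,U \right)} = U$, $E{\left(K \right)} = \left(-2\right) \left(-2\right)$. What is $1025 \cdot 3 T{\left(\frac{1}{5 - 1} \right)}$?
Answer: $6150$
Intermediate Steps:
$E{\left(K \right)} = 4$
$T{\left(a \right)} = 4 \sqrt{a}$
$1025 \cdot 3 T{\left(\frac{1}{5 - 1} \right)} = 1025 \cdot 3 \cdot 4 \sqrt{\frac{1}{5 - 1}} = 1025 \cdot 3 \cdot 4 \sqrt{\frac{1}{4}} = 1025 \cdot 3 \cdot \frac{4}{2} = 1025 \cdot 3 \cdot 4 \cdot \frac{1}{2} = 1025 \cdot 3 \cdot 2 = 1025 \cdot 6 = 6150$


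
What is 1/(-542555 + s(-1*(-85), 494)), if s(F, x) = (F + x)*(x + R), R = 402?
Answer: -1/23771 ≈ -4.2068e-5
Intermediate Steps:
s(F, x) = (402 + x)*(F + x) (s(F, x) = (F + x)*(x + 402) = (F + x)*(402 + x) = (402 + x)*(F + x))
1/(-542555 + s(-1*(-85), 494)) = 1/(-542555 + (494² + 402*(-1*(-85)) + 402*494 - 1*(-85)*494)) = 1/(-542555 + (244036 + 402*85 + 198588 + 85*494)) = 1/(-542555 + (244036 + 34170 + 198588 + 41990)) = 1/(-542555 + 518784) = 1/(-23771) = -1/23771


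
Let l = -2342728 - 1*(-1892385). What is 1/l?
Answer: -1/450343 ≈ -2.2205e-6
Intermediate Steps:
l = -450343 (l = -2342728 + 1892385 = -450343)
1/l = 1/(-450343) = -1/450343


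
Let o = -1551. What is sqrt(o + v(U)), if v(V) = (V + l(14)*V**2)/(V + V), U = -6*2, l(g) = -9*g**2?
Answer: sqrt(36134)/2 ≈ 95.045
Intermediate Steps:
U = -12
v(V) = (V - 1764*V**2)/(2*V) (v(V) = (V + (-9*14**2)*V**2)/(V + V) = (V + (-9*196)*V**2)/((2*V)) = (V - 1764*V**2)*(1/(2*V)) = (V - 1764*V**2)/(2*V))
sqrt(o + v(U)) = sqrt(-1551 + (1/2 - 882*(-12))) = sqrt(-1551 + (1/2 + 10584)) = sqrt(-1551 + 21169/2) = sqrt(18067/2) = sqrt(36134)/2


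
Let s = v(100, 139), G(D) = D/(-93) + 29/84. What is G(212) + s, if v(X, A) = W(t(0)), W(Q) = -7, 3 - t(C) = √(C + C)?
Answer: -7755/868 ≈ -8.9343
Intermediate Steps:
t(C) = 3 - √2*√C (t(C) = 3 - √(C + C) = 3 - √(2*C) = 3 - √2*√C)
v(X, A) = -7
G(D) = 29/84 - D/93 (G(D) = D*(-1/93) + 29*(1/84) = -D/93 + 29/84 = 29/84 - D/93)
s = -7
G(212) + s = (29/84 - 1/93*212) - 7 = (29/84 - 212/93) - 7 = -1679/868 - 7 = -7755/868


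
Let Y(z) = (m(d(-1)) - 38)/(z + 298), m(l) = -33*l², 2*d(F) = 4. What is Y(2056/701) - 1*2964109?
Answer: -312645384578/105477 ≈ -2.9641e+6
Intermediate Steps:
d(F) = 2 (d(F) = (½)*4 = 2)
Y(z) = -170/(298 + z) (Y(z) = (-33*2² - 38)/(z + 298) = (-33*4 - 38)/(298 + z) = (-132 - 38)/(298 + z) = -170/(298 + z))
Y(2056/701) - 1*2964109 = -170/(298 + 2056/701) - 1*2964109 = -170/(298 + 2056*(1/701)) - 2964109 = -170/(298 + 2056/701) - 2964109 = -170/210954/701 - 2964109 = -170*701/210954 - 2964109 = -59585/105477 - 2964109 = -312645384578/105477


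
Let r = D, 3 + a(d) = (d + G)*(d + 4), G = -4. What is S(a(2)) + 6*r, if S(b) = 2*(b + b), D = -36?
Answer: -276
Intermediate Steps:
a(d) = -3 + (-4 + d)*(4 + d) (a(d) = -3 + (d - 4)*(d + 4) = -3 + (-4 + d)*(4 + d))
r = -36
S(b) = 4*b (S(b) = 2*(2*b) = 4*b)
S(a(2)) + 6*r = 4*(-19 + 2²) + 6*(-36) = 4*(-19 + 4) - 216 = 4*(-15) - 216 = -60 - 216 = -276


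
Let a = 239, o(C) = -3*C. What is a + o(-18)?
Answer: 293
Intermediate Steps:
a + o(-18) = 239 - 3*(-18) = 239 + 54 = 293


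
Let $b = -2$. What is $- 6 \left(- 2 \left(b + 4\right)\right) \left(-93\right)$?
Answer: $-2232$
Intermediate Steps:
$- 6 \left(- 2 \left(b + 4\right)\right) \left(-93\right) = - 6 \left(- 2 \left(-2 + 4\right)\right) \left(-93\right) = - 6 \left(\left(-2\right) 2\right) \left(-93\right) = \left(-6\right) \left(-4\right) \left(-93\right) = 24 \left(-93\right) = -2232$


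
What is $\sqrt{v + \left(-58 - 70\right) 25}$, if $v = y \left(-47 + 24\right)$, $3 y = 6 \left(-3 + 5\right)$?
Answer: $2 i \sqrt{823} \approx 57.376 i$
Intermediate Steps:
$y = 4$ ($y = \frac{6 \left(-3 + 5\right)}{3} = \frac{6 \cdot 2}{3} = \frac{1}{3} \cdot 12 = 4$)
$v = -92$ ($v = 4 \left(-47 + 24\right) = 4 \left(-23\right) = -92$)
$\sqrt{v + \left(-58 - 70\right) 25} = \sqrt{-92 + \left(-58 - 70\right) 25} = \sqrt{-92 - 3200} = \sqrt{-3292} = 2 i \sqrt{823}$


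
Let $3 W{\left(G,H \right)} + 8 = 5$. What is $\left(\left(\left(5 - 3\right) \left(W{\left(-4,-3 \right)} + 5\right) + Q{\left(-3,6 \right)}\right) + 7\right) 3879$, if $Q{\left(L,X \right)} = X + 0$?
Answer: $81459$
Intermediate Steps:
$W{\left(G,H \right)} = -1$ ($W{\left(G,H \right)} = - \frac{8}{3} + \frac{1}{3} \cdot 5 = - \frac{8}{3} + \frac{5}{3} = -1$)
$Q{\left(L,X \right)} = X$
$\left(\left(\left(5 - 3\right) \left(W{\left(-4,-3 \right)} + 5\right) + Q{\left(-3,6 \right)}\right) + 7\right) 3879 = \left(\left(\left(5 - 3\right) \left(-1 + 5\right) + 6\right) + 7\right) 3879 = \left(\left(2 \cdot 4 + 6\right) + 7\right) 3879 = \left(\left(8 + 6\right) + 7\right) 3879 = \left(14 + 7\right) 3879 = 21 \cdot 3879 = 81459$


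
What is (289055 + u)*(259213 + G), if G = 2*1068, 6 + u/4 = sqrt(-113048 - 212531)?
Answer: 75537962819 + 1045396*I*sqrt(325579) ≈ 7.5538e+10 + 5.965e+8*I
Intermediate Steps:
u = -24 + 4*I*sqrt(325579) (u = -24 + 4*sqrt(-113048 - 212531) = -24 + 4*sqrt(-325579) = -24 + 4*(I*sqrt(325579)) = -24 + 4*I*sqrt(325579) ≈ -24.0 + 2282.4*I)
G = 2136
(289055 + u)*(259213 + G) = (289055 + (-24 + 4*I*sqrt(325579)))*(259213 + 2136) = (289031 + 4*I*sqrt(325579))*261349 = 75537962819 + 1045396*I*sqrt(325579)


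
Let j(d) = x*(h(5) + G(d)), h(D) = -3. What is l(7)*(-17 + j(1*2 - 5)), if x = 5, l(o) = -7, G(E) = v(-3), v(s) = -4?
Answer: 364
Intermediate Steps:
G(E) = -4
j(d) = -35 (j(d) = 5*(-3 - 4) = 5*(-7) = -35)
l(7)*(-17 + j(1*2 - 5)) = -7*(-17 - 35) = -7*(-52) = 364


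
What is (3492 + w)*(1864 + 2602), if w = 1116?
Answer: 20579328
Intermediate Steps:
(3492 + w)*(1864 + 2602) = (3492 + 1116)*(1864 + 2602) = 4608*4466 = 20579328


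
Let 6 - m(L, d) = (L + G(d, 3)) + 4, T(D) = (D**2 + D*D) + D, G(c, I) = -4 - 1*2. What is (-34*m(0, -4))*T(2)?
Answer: -2720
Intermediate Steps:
G(c, I) = -6 (G(c, I) = -4 - 2 = -6)
T(D) = D + 2*D**2 (T(D) = (D**2 + D**2) + D = 2*D**2 + D = D + 2*D**2)
m(L, d) = 8 - L (m(L, d) = 6 - ((L - 6) + 4) = 6 - ((-6 + L) + 4) = 6 - (-2 + L) = 6 + (2 - L) = 8 - L)
(-34*m(0, -4))*T(2) = (-34*(8 - 1*0))*(2*(1 + 2*2)) = (-34*(8 + 0))*(2*(1 + 4)) = (-34*8)*(2*5) = -272*10 = -2720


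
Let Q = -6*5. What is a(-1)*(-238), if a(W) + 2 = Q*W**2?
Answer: 7616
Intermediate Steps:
Q = -30 (Q = -2*15 = -30)
a(W) = -2 - 30*W**2
a(-1)*(-238) = (-2 - 30*(-1)**2)*(-238) = (-2 - 30*1)*(-238) = (-2 - 30)*(-238) = -32*(-238) = 7616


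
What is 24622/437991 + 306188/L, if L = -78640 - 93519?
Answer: -3167529010/1839124209 ≈ -1.7223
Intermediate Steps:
L = -172159
24622/437991 + 306188/L = 24622/437991 + 306188/(-172159) = 24622*(1/437991) + 306188*(-1/172159) = 24622/437991 - 7468/4199 = -3167529010/1839124209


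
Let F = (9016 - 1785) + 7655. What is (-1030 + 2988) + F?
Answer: 16844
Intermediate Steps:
F = 14886 (F = 7231 + 7655 = 14886)
(-1030 + 2988) + F = (-1030 + 2988) + 14886 = 1958 + 14886 = 16844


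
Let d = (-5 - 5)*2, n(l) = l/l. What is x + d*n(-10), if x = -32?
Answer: -52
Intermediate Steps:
n(l) = 1
d = -20 (d = -10*2 = -20)
x + d*n(-10) = -32 - 20*1 = -32 - 20 = -52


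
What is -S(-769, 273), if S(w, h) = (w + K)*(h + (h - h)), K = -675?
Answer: 394212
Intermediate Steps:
S(w, h) = h*(-675 + w) (S(w, h) = (w - 675)*(h + (h - h)) = (-675 + w)*(h + 0) = (-675 + w)*h = h*(-675 + w))
-S(-769, 273) = -273*(-675 - 769) = -273*(-1444) = -1*(-394212) = 394212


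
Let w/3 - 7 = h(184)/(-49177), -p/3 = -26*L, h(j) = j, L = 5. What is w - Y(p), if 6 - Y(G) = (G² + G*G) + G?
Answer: 14979559533/49177 ≈ 3.0461e+5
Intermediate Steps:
p = 390 (p = -(-78)*5 = -3*(-130) = 390)
Y(G) = 6 - G - 2*G² (Y(G) = 6 - ((G² + G*G) + G) = 6 - ((G² + G²) + G) = 6 - (2*G² + G) = 6 - (G + 2*G²) = 6 + (-G - 2*G²) = 6 - G - 2*G²)
w = 1032165/49177 (w = 21 + 3*(184/(-49177)) = 21 + 3*(184*(-1/49177)) = 21 + 3*(-184/49177) = 21 - 552/49177 = 1032165/49177 ≈ 20.989)
w - Y(p) = 1032165/49177 - (6 - 1*390 - 2*390²) = 1032165/49177 - (6 - 390 - 2*152100) = 1032165/49177 - (6 - 390 - 304200) = 1032165/49177 - 1*(-304584) = 1032165/49177 + 304584 = 14979559533/49177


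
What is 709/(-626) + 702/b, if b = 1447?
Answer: -586471/905822 ≈ -0.64745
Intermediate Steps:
709/(-626) + 702/b = 709/(-626) + 702/1447 = 709*(-1/626) + 702*(1/1447) = -709/626 + 702/1447 = -586471/905822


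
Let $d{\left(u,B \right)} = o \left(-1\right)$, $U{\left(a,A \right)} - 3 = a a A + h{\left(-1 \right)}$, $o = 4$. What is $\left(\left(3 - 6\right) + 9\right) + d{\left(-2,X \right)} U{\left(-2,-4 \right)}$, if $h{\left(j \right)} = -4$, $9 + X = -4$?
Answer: $74$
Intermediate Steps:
$X = -13$ ($X = -9 - 4 = -13$)
$U{\left(a,A \right)} = -1 + A a^{2}$ ($U{\left(a,A \right)} = 3 + \left(a a A - 4\right) = 3 + \left(a^{2} A - 4\right) = 3 + \left(A a^{2} - 4\right) = 3 + \left(-4 + A a^{2}\right) = -1 + A a^{2}$)
$d{\left(u,B \right)} = -4$ ($d{\left(u,B \right)} = 4 \left(-1\right) = -4$)
$\left(\left(3 - 6\right) + 9\right) + d{\left(-2,X \right)} U{\left(-2,-4 \right)} = \left(\left(3 - 6\right) + 9\right) - 4 \left(-1 - 4 \left(-2\right)^{2}\right) = \left(-3 + 9\right) - 4 \left(-1 - 16\right) = 6 - 4 \left(-1 - 16\right) = 6 - -68 = 6 + 68 = 74$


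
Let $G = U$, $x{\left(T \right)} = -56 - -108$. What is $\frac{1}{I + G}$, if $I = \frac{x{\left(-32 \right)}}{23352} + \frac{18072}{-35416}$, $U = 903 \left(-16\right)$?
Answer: $- \frac{25844826}{373419176539} \approx -6.9211 \cdot 10^{-5}$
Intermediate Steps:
$x{\left(T \right)} = 52$ ($x{\left(T \right)} = -56 + 108 = 52$)
$U = -14448$
$I = - \frac{13130491}{25844826}$ ($I = \frac{52}{23352} + \frac{18072}{-35416} = 52 \cdot \frac{1}{23352} + 18072 \left(- \frac{1}{35416}\right) = \frac{13}{5838} - \frac{2259}{4427} = - \frac{13130491}{25844826} \approx -0.50805$)
$G = -14448$
$\frac{1}{I + G} = \frac{1}{- \frac{13130491}{25844826} - 14448} = \frac{1}{- \frac{373419176539}{25844826}} = - \frac{25844826}{373419176539}$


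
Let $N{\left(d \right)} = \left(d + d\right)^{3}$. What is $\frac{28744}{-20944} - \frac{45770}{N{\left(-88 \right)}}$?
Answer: $- \frac{442463757}{324380672} \approx -1.364$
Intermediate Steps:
$N{\left(d \right)} = 8 d^{3}$ ($N{\left(d \right)} = \left(2 d\right)^{3} = 8 d^{3}$)
$\frac{28744}{-20944} - \frac{45770}{N{\left(-88 \right)}} = \frac{28744}{-20944} - \frac{45770}{8 \left(-88\right)^{3}} = 28744 \left(- \frac{1}{20944}\right) - \frac{45770}{8 \left(-681472\right)} = - \frac{3593}{2618} - \frac{45770}{-5451776} = - \frac{3593}{2618} - - \frac{22885}{2725888} = - \frac{3593}{2618} + \frac{22885}{2725888} = - \frac{442463757}{324380672}$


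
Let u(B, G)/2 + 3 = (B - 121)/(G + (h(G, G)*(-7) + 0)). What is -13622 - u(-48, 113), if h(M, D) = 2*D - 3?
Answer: -9858153/724 ≈ -13616.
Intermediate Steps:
h(M, D) = -3 + 2*D
u(B, G) = -6 + 2*(-121 + B)/(21 - 13*G) (u(B, G) = -6 + 2*((B - 121)/(G + ((-3 + 2*G)*(-7) + 0))) = -6 + 2*((-121 + B)/(G + ((21 - 14*G) + 0))) = -6 + 2*((-121 + B)/(G + (21 - 14*G))) = -6 + 2*((-121 + B)/(21 - 13*G)) = -6 + 2*(-121 + B)/(21 - 13*G))
-13622 - u(-48, 113) = -13622 - 2*(-184 - 48 + 39*113)/(21 - 13*113) = -13622 - 2*(-184 - 48 + 4407)/(21 - 1469) = -13622 - 2*4175/(-1448) = -13622 - 2*(-1)*4175/1448 = -13622 - 1*(-4175/724) = -13622 + 4175/724 = -9858153/724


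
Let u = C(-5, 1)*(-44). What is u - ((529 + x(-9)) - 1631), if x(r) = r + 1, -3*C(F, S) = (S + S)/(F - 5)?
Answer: 16606/15 ≈ 1107.1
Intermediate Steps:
C(F, S) = -2*S/(3*(-5 + F)) (C(F, S) = -(S + S)/(3*(F - 5)) = -2*S/(3*(-5 + F)))
x(r) = 1 + r
u = -44/15 (u = -2*1/(-15 + 3*(-5))*(-44) = -2*1/(-15 - 15)*(-44) = -2*1/(-30)*(-44) = -2*1*(-1/30)*(-44) = (1/15)*(-44) = -44/15 ≈ -2.9333)
u - ((529 + x(-9)) - 1631) = -44/15 - ((529 + (1 - 9)) - 1631) = -44/15 - ((529 - 8) - 1631) = -44/15 - (521 - 1631) = -44/15 - 1*(-1110) = -44/15 + 1110 = 16606/15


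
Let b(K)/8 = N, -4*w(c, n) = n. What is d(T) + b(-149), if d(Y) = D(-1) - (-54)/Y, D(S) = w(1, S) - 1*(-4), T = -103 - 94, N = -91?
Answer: -570531/788 ≈ -724.02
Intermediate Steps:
w(c, n) = -n/4
T = -197
b(K) = -728 (b(K) = 8*(-91) = -728)
D(S) = 4 - S/4 (D(S) = -S/4 - 1*(-4) = -S/4 + 4 = 4 - S/4)
d(Y) = 17/4 + 54/Y (d(Y) = (4 - 1/4*(-1)) - (-54)/Y = (4 + 1/4) + 54/Y = 17/4 + 54/Y)
d(T) + b(-149) = (17/4 + 54/(-197)) - 728 = (17/4 + 54*(-1/197)) - 728 = (17/4 - 54/197) - 728 = 3133/788 - 728 = -570531/788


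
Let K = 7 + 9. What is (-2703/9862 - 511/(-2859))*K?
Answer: -21507160/14097729 ≈ -1.5256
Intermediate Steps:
K = 16
(-2703/9862 - 511/(-2859))*K = (-2703/9862 - 511/(-2859))*16 = (-2703*1/9862 - 511*(-1/2859))*16 = (-2703/9862 + 511/2859)*16 = -2688395/28195458*16 = -21507160/14097729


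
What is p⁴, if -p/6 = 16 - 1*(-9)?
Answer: 506250000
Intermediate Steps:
p = -150 (p = -6*(16 - 1*(-9)) = -6*(16 + 9) = -6*25 = -150)
p⁴ = (-150)⁴ = 506250000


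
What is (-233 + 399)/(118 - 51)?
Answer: 166/67 ≈ 2.4776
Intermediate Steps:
(-233 + 399)/(118 - 51) = 166/67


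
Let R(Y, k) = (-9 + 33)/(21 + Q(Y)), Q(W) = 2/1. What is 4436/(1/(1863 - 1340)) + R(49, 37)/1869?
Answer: 33243681220/14329 ≈ 2.3200e+6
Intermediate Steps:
Q(W) = 2 (Q(W) = 2*1 = 2)
R(Y, k) = 24/23 (R(Y, k) = (-9 + 33)/(21 + 2) = 24/23)
4436/(1/(1863 - 1340)) + R(49, 37)/1869 = 4436/(1/(1863 - 1340)) + (24/23)/1869 = 4436/(1/523) + (24/23)*(1/1869) = 4436/(1/523) + 8/14329 = 4436*523 + 8/14329 = 2320028 + 8/14329 = 33243681220/14329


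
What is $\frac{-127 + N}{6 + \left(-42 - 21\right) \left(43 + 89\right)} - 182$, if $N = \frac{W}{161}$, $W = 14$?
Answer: $- \frac{11594247}{63710} \approx -181.98$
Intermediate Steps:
$N = \frac{2}{23}$ ($N = \frac{14}{161} = 14 \cdot \frac{1}{161} = \frac{2}{23} \approx 0.086957$)
$\frac{-127 + N}{6 + \left(-42 - 21\right) \left(43 + 89\right)} - 182 = \frac{-127 + \frac{2}{23}}{6 + \left(-42 - 21\right) \left(43 + 89\right)} - 182 = - \frac{2919}{23 \left(6 - 8316\right)} - 182 = - \frac{2919}{23 \left(-8310\right)} - 182 = \left(- \frac{2919}{23}\right) \left(- \frac{1}{8310}\right) - 182 = \frac{973}{63710} - 182 = - \frac{11594247}{63710}$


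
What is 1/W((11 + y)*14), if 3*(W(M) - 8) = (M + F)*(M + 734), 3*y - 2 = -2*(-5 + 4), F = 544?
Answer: 27/5848216 ≈ 4.6168e-6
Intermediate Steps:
y = 4/3 (y = ⅔ + (-2*(-5 + 4))/3 = ⅔ + (-2*(-1))/3 = ⅔ + (⅓)*2 = ⅔ + ⅔ = 4/3 ≈ 1.3333)
W(M) = 8 + (544 + M)*(734 + M)/3 (W(M) = 8 + ((M + 544)*(M + 734))/3 = 8 + ((544 + M)*(734 + M))/3 = 8 + (544 + M)*(734 + M)/3)
1/W((11 + y)*14) = 1/(399320/3 + 426*((11 + 4/3)*14) + ((11 + 4/3)*14)²/3) = 1/(399320/3 + 426*((37/3)*14) + ((37/3)*14)²/3) = 1/(399320/3 + 426*(518/3) + (518/3)²/3) = 1/(399320/3 + 73556 + (⅓)*(268324/9)) = 1/(399320/3 + 73556 + 268324/27) = 1/(5848216/27) = 27/5848216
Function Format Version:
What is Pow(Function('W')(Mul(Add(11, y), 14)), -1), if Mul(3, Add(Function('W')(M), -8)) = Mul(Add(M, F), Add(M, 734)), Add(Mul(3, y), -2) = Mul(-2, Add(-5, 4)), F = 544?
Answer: Rational(27, 5848216) ≈ 4.6168e-6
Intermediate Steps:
y = Rational(4, 3) (y = Add(Rational(2, 3), Mul(Rational(1, 3), Mul(-2, Add(-5, 4)))) = Add(Rational(2, 3), Mul(Rational(1, 3), Mul(-2, -1))) = Add(Rational(2, 3), Mul(Rational(1, 3), 2)) = Add(Rational(2, 3), Rational(2, 3)) = Rational(4, 3) ≈ 1.3333)
Function('W')(M) = Add(8, Mul(Rational(1, 3), Add(544, M), Add(734, M))) (Function('W')(M) = Add(8, Mul(Rational(1, 3), Mul(Add(M, 544), Add(M, 734)))) = Add(8, Mul(Rational(1, 3), Mul(Add(544, M), Add(734, M)))) = Add(8, Mul(Rational(1, 3), Add(544, M), Add(734, M))))
Pow(Function('W')(Mul(Add(11, y), 14)), -1) = Pow(Add(Rational(399320, 3), Mul(426, Mul(Add(11, Rational(4, 3)), 14)), Mul(Rational(1, 3), Pow(Mul(Add(11, Rational(4, 3)), 14), 2))), -1) = Pow(Add(Rational(399320, 3), Mul(426, Mul(Rational(37, 3), 14)), Mul(Rational(1, 3), Pow(Mul(Rational(37, 3), 14), 2))), -1) = Pow(Add(Rational(399320, 3), Mul(426, Rational(518, 3)), Mul(Rational(1, 3), Pow(Rational(518, 3), 2))), -1) = Pow(Add(Rational(399320, 3), 73556, Mul(Rational(1, 3), Rational(268324, 9))), -1) = Pow(Add(Rational(399320, 3), 73556, Rational(268324, 27)), -1) = Pow(Rational(5848216, 27), -1) = Rational(27, 5848216)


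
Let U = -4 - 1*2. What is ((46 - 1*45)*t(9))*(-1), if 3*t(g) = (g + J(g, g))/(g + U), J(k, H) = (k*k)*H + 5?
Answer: -743/9 ≈ -82.556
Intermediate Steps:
J(k, H) = 5 + H*k**2 (J(k, H) = k**2*H + 5 = H*k**2 + 5 = 5 + H*k**2)
U = -6 (U = -4 - 2 = -6)
t(g) = (5 + g + g**3)/(3*(-6 + g)) (t(g) = ((g + (5 + g*g**2))/(g - 6))/3 = ((g + (5 + g**3))/(-6 + g))/3 = ((5 + g + g**3)/(-6 + g))/3 = (5 + g + g**3)/(3*(-6 + g)))
((46 - 1*45)*t(9))*(-1) = ((46 - 1*45)*((5 + 9 + 9**3)/(3*(-6 + 9))))*(-1) = ((46 - 45)*((1/3)*(5 + 9 + 729)/3))*(-1) = (1*((1/3)*(1/3)*743))*(-1) = (1*(743/9))*(-1) = (743/9)*(-1) = -743/9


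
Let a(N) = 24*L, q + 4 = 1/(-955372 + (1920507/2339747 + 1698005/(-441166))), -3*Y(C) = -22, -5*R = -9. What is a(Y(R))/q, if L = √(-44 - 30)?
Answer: -11833850138106291804*I*√74/1972308872459461135 ≈ -51.614*I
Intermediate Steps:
R = 9/5 (R = -⅕*(-9) = 9/5 ≈ 1.8000)
L = I*√74 (L = √(-74) = I*√74 ≈ 8.6023*I)
Y(C) = 22/3 (Y(C) = -⅓*(-22) = 22/3)
q = -3944617744918922270/986154178175524317 (q = -4 + 1/(-955372 + (1920507/2339747 + 1698005/(-441166))) = -4 + 1/(-955372 + (1920507*(1/2339747) + 1698005*(-1/441166))) = -4 + 1/(-955372 + (1920507/2339747 - 1698005/441166)) = -4 + 1/(-955372 - 3125639713573/1032216825002) = -4 + 1/(-986154178175524317/1032216825002) = -4 - 1032216825002/986154178175524317 = -3944617744918922270/986154178175524317 ≈ -4.0000)
a(N) = 24*I*√74 (a(N) = 24*(I*√74) = 24*I*√74)
a(Y(R))/q = (24*I*√74)/(-3944617744918922270/986154178175524317) = (24*I*√74)*(-986154178175524317/3944617744918922270) = -11833850138106291804*I*√74/1972308872459461135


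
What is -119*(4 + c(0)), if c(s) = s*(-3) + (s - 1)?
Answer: -357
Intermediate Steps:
c(s) = -1 - 2*s (c(s) = -3*s + (-1 + s) = -1 - 2*s)
-119*(4 + c(0)) = -119*(4 + (-1 - 2*0)) = -119*(4 + (-1 + 0)) = -119*(4 - 1) = -119*3 = -357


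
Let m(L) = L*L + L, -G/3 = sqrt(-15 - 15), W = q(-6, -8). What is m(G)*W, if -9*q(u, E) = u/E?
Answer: 45/2 + I*sqrt(30)/4 ≈ 22.5 + 1.3693*I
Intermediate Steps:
q(u, E) = -u/(9*E)
W = -1/12 (W = -1/9*(-6)/(-8) = -1/9*(-6)*(-1/8) = -1/12 ≈ -0.083333)
G = -3*I*sqrt(30) (G = -3*sqrt(-15 - 15) = -3*I*sqrt(30) ≈ -16.432*I)
m(L) = L + L**2 (m(L) = L**2 + L = L + L**2)
m(G)*W = ((-3*I*sqrt(30))*(1 - 3*I*sqrt(30)))*(-1/12) = -3*I*sqrt(30)*(1 - 3*I*sqrt(30))*(-1/12) = I*sqrt(30)*(1 - 3*I*sqrt(30))/4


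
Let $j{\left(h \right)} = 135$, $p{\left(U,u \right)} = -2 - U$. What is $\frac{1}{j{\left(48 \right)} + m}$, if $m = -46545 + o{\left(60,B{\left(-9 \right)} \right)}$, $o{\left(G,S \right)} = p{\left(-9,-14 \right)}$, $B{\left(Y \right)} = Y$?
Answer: $- \frac{1}{46403} \approx -2.155 \cdot 10^{-5}$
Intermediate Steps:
$o{\left(G,S \right)} = 7$ ($o{\left(G,S \right)} = -2 - -9 = -2 + 9 = 7$)
$m = -46538$ ($m = -46545 + 7 = -46538$)
$\frac{1}{j{\left(48 \right)} + m} = \frac{1}{135 - 46538} = \frac{1}{-46403} = - \frac{1}{46403}$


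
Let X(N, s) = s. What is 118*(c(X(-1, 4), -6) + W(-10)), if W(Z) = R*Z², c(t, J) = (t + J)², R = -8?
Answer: -93928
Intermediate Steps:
c(t, J) = (J + t)²
W(Z) = -8*Z²
118*(c(X(-1, 4), -6) + W(-10)) = 118*((-6 + 4)² - 8*(-10)²) = 118*((-2)² - 8*100) = 118*(4 - 800) = 118*(-796) = -93928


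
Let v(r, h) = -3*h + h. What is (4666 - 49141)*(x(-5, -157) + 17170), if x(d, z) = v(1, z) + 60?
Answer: -780269400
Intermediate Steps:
v(r, h) = -2*h
x(d, z) = 60 - 2*z (x(d, z) = -2*z + 60 = 60 - 2*z)
(4666 - 49141)*(x(-5, -157) + 17170) = (4666 - 49141)*((60 - 2*(-157)) + 17170) = -44475*((60 + 314) + 17170) = -44475*(374 + 17170) = -44475*17544 = -780269400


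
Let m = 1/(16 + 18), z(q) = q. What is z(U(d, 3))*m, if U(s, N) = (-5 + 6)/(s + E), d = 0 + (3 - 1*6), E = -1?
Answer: -1/136 ≈ -0.0073529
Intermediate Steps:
d = -3 (d = 0 + (3 - 6) = 0 - 3 = -3)
U(s, N) = 1/(-1 + s) (U(s, N) = (-5 + 6)/(s - 1) = 1/(-1 + s))
m = 1/34 ≈ 0.029412
z(U(d, 3))*m = (1/34)/(-1 - 3) = (1/34)/(-4) = -¼*1/34 = -1/136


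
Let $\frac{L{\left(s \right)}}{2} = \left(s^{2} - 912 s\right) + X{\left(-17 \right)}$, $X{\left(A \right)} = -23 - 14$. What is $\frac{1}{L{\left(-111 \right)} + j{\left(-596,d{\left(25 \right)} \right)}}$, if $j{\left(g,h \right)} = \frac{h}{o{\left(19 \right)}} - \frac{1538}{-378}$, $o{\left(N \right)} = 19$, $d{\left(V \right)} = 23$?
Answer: $\frac{3591}{815290870} \approx 4.4046 \cdot 10^{-6}$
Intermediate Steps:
$X{\left(A \right)} = -37$
$j{\left(g,h \right)} = \frac{769}{189} + \frac{h}{19}$ ($j{\left(g,h \right)} = \frac{h}{19} - \frac{1538}{-378} = h \frac{1}{19} - - \frac{769}{189} = \frac{h}{19} + \frac{769}{189} = \frac{769}{189} + \frac{h}{19}$)
$L{\left(s \right)} = -74 - 1824 s + 2 s^{2}$ ($L{\left(s \right)} = 2 \left(\left(s^{2} - 912 s\right) - 37\right) = 2 \left(-37 + s^{2} - 912 s\right) = -74 - 1824 s + 2 s^{2}$)
$\frac{1}{L{\left(-111 \right)} + j{\left(-596,d{\left(25 \right)} \right)}} = \frac{1}{\left(-74 - -202464 + 2 \left(-111\right)^{2}\right) + \left(\frac{769}{189} + \frac{1}{19} \cdot 23\right)} = \frac{1}{\left(-74 + 202464 + 2 \cdot 12321\right) + \left(\frac{769}{189} + \frac{23}{19}\right)} = \frac{1}{\left(-74 + 202464 + 24642\right) + \frac{18958}{3591}} = \frac{1}{227032 + \frac{18958}{3591}} = \frac{1}{\frac{815290870}{3591}} = \frac{3591}{815290870}$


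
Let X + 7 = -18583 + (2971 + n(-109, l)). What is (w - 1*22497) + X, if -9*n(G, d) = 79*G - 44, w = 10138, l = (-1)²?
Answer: -81049/3 ≈ -27016.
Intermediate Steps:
l = 1
n(G, d) = 44/9 - 79*G/9 (n(G, d) = -(79*G - 44)/9 = -(-44 + 79*G)/9 = 44/9 - 79*G/9)
X = -43972/3 (X = -7 + (-18583 + (2971 + (44/9 - 79/9*(-109)))) = -7 + (-18583 + (2971 + (44/9 + 8611/9))) = -7 + (-18583 + (2971 + 2885/3)) = -7 + (-18583 + 11798/3) = -7 - 43951/3 = -43972/3 ≈ -14657.)
(w - 1*22497) + X = (10138 - 1*22497) - 43972/3 = (10138 - 22497) - 43972/3 = -12359 - 43972/3 = -81049/3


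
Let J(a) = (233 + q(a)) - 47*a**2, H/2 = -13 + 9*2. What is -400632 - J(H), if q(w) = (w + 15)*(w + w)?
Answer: -396665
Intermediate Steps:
q(w) = 2*w*(15 + w) (q(w) = (15 + w)*(2*w) = 2*w*(15 + w))
H = 10 (H = 2*(-13 + 9*2) = 2*(-13 + 18) = 2*5 = 10)
J(a) = 233 - 47*a**2 + 2*a*(15 + a) (J(a) = (233 + 2*a*(15 + a)) - 47*a**2 = 233 - 47*a**2 + 2*a*(15 + a))
-400632 - J(H) = -400632 - (233 - 45*10**2 + 30*10) = -400632 - (233 - 45*100 + 300) = -400632 - (233 - 4500 + 300) = -400632 - 1*(-3967) = -400632 + 3967 = -396665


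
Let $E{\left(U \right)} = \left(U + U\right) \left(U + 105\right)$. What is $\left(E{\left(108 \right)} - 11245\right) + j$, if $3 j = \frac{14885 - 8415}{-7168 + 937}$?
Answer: $\frac{649818289}{18693} \approx 34763.0$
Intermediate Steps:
$E{\left(U \right)} = 2 U \left(105 + U\right)$
$j = - \frac{6470}{18693}$ ($j = \frac{\left(14885 - 8415\right) \frac{1}{-7168 + 937}}{3} = \frac{6470 \frac{1}{-6231}}{3} = \frac{6470 \left(- \frac{1}{6231}\right)}{3} = \frac{1}{3} \left(- \frac{6470}{6231}\right) = - \frac{6470}{18693} \approx -0.34612$)
$\left(E{\left(108 \right)} - 11245\right) + j = \left(2 \cdot 108 \left(105 + 108\right) - 11245\right) - \frac{6470}{18693} = \left(2 \cdot 108 \cdot 213 - 11245\right) - \frac{6470}{18693} = \left(46008 - 11245\right) - \frac{6470}{18693} = 34763 - \frac{6470}{18693} = \frac{649818289}{18693}$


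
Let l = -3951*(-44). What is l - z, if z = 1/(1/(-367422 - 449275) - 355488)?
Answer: 50471430213285325/290325983137 ≈ 1.7384e+5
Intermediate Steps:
l = 173844
z = -816697/290325983137 (z = 1/(1/(-816697) - 355488) = 1/(-1/816697 - 355488) = 1/(-290325983137/816697) = -816697/290325983137 ≈ -2.8130e-6)
l - z = 173844 - 1*(-816697/290325983137) = 173844 + 816697/290325983137 = 50471430213285325/290325983137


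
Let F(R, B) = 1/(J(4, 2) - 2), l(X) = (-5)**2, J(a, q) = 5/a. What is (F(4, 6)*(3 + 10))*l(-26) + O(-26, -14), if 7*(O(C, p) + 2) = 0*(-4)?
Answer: -1306/3 ≈ -435.33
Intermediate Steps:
O(C, p) = -2 (O(C, p) = -2 + (0*(-4))/7 = -2 + (1/7)*0 = -2 + 0 = -2)
l(X) = 25
F(R, B) = -4/3 (F(R, B) = 1/(5/4 - 2) = 1/(-3/4) = -4/3)
(F(4, 6)*(3 + 10))*l(-26) + O(-26, -14) = -4*(3 + 10)/3*25 - 2 = -4/3*13*25 - 2 = -52/3*25 - 2 = -1300/3 - 2 = -1306/3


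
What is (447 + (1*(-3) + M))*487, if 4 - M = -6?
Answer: 221098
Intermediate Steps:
M = 10 (M = 4 - 1*(-6) = 4 + 6 = 10)
(447 + (1*(-3) + M))*487 = (447 + (1*(-3) + 10))*487 = (447 + (-3 + 10))*487 = (447 + 7)*487 = 454*487 = 221098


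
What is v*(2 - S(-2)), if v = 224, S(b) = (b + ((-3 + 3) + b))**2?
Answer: -3136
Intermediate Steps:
S(b) = 4*b**2 (S(b) = (b + (0 + b))**2 = (b + b)**2 = (2*b)**2 = 4*b**2)
v*(2 - S(-2)) = 224*(2 - 4*(-2)**2) = 224*(2 - 4*4) = 224*(2 - 1*16) = 224*(2 - 16) = 224*(-14) = -3136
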